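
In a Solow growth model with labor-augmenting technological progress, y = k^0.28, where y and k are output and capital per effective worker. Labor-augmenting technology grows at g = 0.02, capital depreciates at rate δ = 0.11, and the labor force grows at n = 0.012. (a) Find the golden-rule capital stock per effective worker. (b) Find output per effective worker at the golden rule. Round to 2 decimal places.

(a) k_gold ≈ 2.57; (b) y_gold ≈ 1.30

Capital per effective worker breaks even when investment replaces (n + g + δ)·k; here n + g + δ = 0.142.
Maximizing c = f(k) − (n+g+δ)·k gives f'(k) = n+g+δ, i.e. 0.28·k^(0.28−1) = 0.142, so k_gold = (0.28/0.142)^(1/0.72) ≈ 2.5677.
y_gold = 2.5677^0.28 ≈ 1.3022.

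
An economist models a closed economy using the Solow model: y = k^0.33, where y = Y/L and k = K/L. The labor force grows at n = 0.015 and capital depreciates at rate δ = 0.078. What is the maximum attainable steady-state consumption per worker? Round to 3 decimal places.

c_gold ≈ 1.250

The effective depreciation rate is n + δ = 0.015 + 0.078 = 0.093.
Setting f'(k) = n+δ gives 0.33·k^(0.33−1) = 0.093, hence k_gold = (0.33/0.093)^(1/0.67) ≈ 6.6213.
y_gold = 6.6213^0.33 ≈ 1.8660.
c_gold = y_gold − (n+δ)·k_gold = 1.8660 − 0.093·6.6213 ≈ 1.2502.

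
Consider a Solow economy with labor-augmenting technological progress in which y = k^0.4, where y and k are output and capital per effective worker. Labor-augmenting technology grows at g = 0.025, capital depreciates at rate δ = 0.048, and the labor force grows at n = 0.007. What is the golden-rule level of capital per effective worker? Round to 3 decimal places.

Break-even investment rate: n + g + δ = 0.007 + 0.025 + 0.048 = 0.08.
Maximizing c = f(k) − (n+g+δ)·k gives f'(k) = n+g+δ, i.e. 0.4·k^(0.4−1) = 0.08, so k_gold = (0.4/0.08)^(1/0.6) ≈ 14.6201.

k_gold ≈ 14.620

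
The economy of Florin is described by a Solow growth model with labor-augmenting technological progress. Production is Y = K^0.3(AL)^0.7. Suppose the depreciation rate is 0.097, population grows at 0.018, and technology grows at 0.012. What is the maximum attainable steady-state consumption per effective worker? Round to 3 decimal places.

c_gold ≈ 1.012

The effective depreciation rate is n + g + δ = 0.018 + 0.012 + 0.097 = 0.127.
Golden rule sets MPK = n+g+δ: 0.3·k^(0.3−1) = 0.127, so k_gold = (0.3/0.127)^(1/0.7) ≈ 3.4144.
y_gold = 3.4144^0.3 ≈ 1.4454.
c_gold = y_gold − (n+g+δ)·k_gold = 1.4454 − 0.127·3.4144 ≈ 1.0118.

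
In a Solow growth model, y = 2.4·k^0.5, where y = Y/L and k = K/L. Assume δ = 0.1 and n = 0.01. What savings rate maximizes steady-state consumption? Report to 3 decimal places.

Capital per worker breaks even when investment replaces (n + δ)·k; here n + δ = 0.11.
At the golden rule MPK = n+δ, and in any Cobb-Douglas steady state s = (n+δ)·k/y = MPK·k/y = capital's share 0.5.

s_gold = 0.500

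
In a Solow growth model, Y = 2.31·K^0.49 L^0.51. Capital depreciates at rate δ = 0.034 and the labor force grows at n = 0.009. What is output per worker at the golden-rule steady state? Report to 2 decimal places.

y_gold ≈ 53.49

The effective depreciation rate is n + δ = 0.009 + 0.034 = 0.043.
Setting f'(k) = n+δ gives 0.49·2.31·k^(0.49−1) = 0.043, hence k_gold = (0.49·2.31/0.043)^(1/0.51) ≈ 609.5083.
Output: y_gold = 2.31·k_gold^0.49 = 2.31·609.5083^0.49 ≈ 53.4875.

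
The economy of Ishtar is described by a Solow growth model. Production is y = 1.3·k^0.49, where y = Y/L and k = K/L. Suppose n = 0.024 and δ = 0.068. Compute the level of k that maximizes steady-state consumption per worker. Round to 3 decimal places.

k_gold ≈ 44.437

Capital per worker breaks even when investment replaces (n + δ)·k; here n + δ = 0.092.
Setting f'(k) = n+δ gives 0.49·1.3·k^(0.49−1) = 0.092, hence k_gold = (0.49·1.3/0.092)^(1/0.51) ≈ 44.4374.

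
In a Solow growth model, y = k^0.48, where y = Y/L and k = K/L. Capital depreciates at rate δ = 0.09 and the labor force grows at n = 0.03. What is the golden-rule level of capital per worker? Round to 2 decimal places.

n + δ = 0.03 + 0.09 = 0.12.
Setting f'(k) = n+δ gives 0.48·k^(0.48−1) = 0.12, hence k_gold = (0.48/0.12)^(1/0.52) ≈ 14.3816.

k_gold ≈ 14.38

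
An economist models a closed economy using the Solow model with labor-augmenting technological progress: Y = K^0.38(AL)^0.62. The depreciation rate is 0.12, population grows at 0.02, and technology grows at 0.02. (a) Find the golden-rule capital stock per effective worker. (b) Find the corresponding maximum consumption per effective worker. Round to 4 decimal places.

(a) k_gold ≈ 4.0356; (b) c_gold ≈ 1.0535

The effective depreciation rate is n + g + δ = 0.02 + 0.02 + 0.12 = 0.16.
Golden rule sets MPK = n+g+δ: 0.38·k^(0.38−1) = 0.16, so k_gold = (0.38/0.16)^(1/0.62) ≈ 4.0356.
y_gold = 4.0356^0.38 ≈ 1.6992; c_gold = y_gold − 0.16·k_gold ≈ 1.0535.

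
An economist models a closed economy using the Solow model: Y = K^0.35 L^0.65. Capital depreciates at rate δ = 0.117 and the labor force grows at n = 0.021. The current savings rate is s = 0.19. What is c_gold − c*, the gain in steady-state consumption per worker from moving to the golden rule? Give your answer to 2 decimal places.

Δc ≈ 0.11

The effective depreciation rate is n + δ = 0.021 + 0.117 = 0.138.
Current steady state (s = 0.19): k* = (0.19/0.138)^(1/0.65) ≈ 1.6355, y* = 1.6355^0.35 ≈ 1.1879, c* = (1−0.19)·1.1879 ≈ 0.9622.
Golden rule sets MPK = n+δ: 0.35·k^(0.35−1) = 0.138, so k_gold = (0.35/0.138)^(1/0.65) ≈ 4.1863.
y_gold = 4.1863^0.35 ≈ 1.6506, c_gold = y_gold − 0.138·k_gold ≈ 1.0729.
Gain: Δc = 1.0729 − 0.9622 ≈ 0.1107.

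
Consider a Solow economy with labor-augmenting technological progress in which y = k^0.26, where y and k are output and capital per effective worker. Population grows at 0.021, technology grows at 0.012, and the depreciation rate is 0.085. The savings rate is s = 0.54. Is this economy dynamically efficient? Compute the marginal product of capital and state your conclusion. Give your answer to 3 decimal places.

n + g + δ = 0.021 + 0.012 + 0.085 = 0.118.
Steady-state k*: s·k^0.26 = 0.118·k gives k* = (0.54/0.118)^(1/0.74) ≈ 7.8088.
MPK = 0.26·7.8088^(-0.74) ≈ 0.0568.
MPK < n+g+δ = 0.118, so the economy is dynamically inefficient (over-saving).

dynamically inefficient; MPK ≈ 0.057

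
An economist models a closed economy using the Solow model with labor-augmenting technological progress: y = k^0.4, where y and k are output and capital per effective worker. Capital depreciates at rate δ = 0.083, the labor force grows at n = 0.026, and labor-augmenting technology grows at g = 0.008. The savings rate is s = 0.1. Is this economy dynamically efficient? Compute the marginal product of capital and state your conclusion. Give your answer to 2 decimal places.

The effective depreciation rate is n + g + δ = 0.026 + 0.008 + 0.083 = 0.117.
Steady-state k*: s·k^0.4 = 0.117·k gives k* = (0.1/0.117)^(1/0.6) ≈ 0.7698.
MPK = 0.4·0.7698^(-0.6) ≈ 0.4680.
MPK > n+g+δ = 0.117, so the economy is dynamically efficient (under-saving).

dynamically efficient; MPK ≈ 0.47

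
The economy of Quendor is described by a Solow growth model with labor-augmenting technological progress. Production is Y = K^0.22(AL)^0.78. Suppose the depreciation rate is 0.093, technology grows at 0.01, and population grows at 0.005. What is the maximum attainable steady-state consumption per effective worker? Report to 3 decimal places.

c_gold ≈ 0.953

Break-even investment rate: n + g + δ = 0.005 + 0.01 + 0.093 = 0.108.
Golden rule sets MPK = n+g+δ: 0.22·k^(0.22−1) = 0.108, so k_gold = (0.22/0.108)^(1/0.78) ≈ 2.4897.
y_gold = 2.4897^0.22 ≈ 1.2222.
c_gold = y_gold − (n+g+δ)·k_gold = 1.2222 − 0.108·2.4897 ≈ 0.9533.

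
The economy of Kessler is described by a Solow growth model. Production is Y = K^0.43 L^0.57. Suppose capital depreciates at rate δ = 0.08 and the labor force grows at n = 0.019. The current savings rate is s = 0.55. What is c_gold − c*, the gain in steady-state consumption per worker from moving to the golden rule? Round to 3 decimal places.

Δc ≈ 0.085

The effective depreciation rate is n + δ = 0.019 + 0.08 = 0.099.
Current steady state (s = 0.55): k* = (0.55/0.099)^(1/0.57) ≈ 20.2553, y* = 20.2553^0.43 ≈ 3.6460, c* = (1−0.55)·3.6460 ≈ 1.6407.
Golden rule sets MPK = n+δ: 0.43·k^(0.43−1) = 0.099, so k_gold = (0.43/0.099)^(1/0.57) ≈ 13.1524.
y_gold = 13.1524^0.43 ≈ 3.0281, c_gold = y_gold − 0.099·k_gold ≈ 1.7260.
Gain: Δc = 1.7260 − 1.6407 ≈ 0.0853.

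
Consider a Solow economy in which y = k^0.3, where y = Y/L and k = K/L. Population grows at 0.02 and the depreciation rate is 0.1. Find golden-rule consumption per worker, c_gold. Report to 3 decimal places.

Break-even investment rate: n + δ = 0.02 + 0.1 = 0.12.
At the golden rule the marginal product of capital equals n+δ: 0.3·k^(0.3−1) = 0.12. Solving, k_gold = (0.3/0.12)^(1/0.7) ≈ 3.7024.
y_gold = 3.7024^0.3 ≈ 1.4810.
c_gold = y_gold − (n+δ)·k_gold = 1.4810 − 0.12·3.7024 ≈ 1.0367.

c_gold ≈ 1.037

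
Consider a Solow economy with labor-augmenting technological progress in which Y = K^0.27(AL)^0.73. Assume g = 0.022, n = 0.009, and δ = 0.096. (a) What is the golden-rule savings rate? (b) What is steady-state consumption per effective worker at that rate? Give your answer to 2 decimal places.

The effective depreciation rate is n + g + δ = 0.009 + 0.022 + 0.096 = 0.127.
For Cobb-Douglas, s_gold equals capital's share: s_gold = 0.27.
At the golden rule the marginal product of capital equals n+g+δ: 0.27·k^(0.27−1) = 0.127. Solving, k_gold = (0.27/0.127)^(1/0.73) ≈ 2.8100.
y_gold = 2.8100^0.27 ≈ 1.3218; c_gold = (1−0.27)·y_gold ≈ 0.9649.

(a) s_gold = 0.27; (b) c_gold ≈ 0.96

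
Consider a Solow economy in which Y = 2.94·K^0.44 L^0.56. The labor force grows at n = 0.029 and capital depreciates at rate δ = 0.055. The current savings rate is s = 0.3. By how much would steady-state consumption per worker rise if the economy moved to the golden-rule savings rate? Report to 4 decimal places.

The effective depreciation rate is n + δ = 0.029 + 0.055 = 0.084.
Current steady state (s = 0.3): k* = (0.3·2.94/0.084)^(1/0.56) ≈ 66.6120, y* = 2.94·66.6120^0.44 ≈ 18.6514, c* = (1−0.3)·18.6514 ≈ 13.0559.
Setting f'(k) = n+δ gives 0.44·2.94·k^(0.44−1) = 0.084, hence k_gold = (0.44·2.94/0.084)^(1/0.56) ≈ 131.9996.
y_gold = 2.94·131.9996^0.44 ≈ 25.1999, c_gold = y_gold − 0.084·k_gold ≈ 14.1120.
Gain: Δc = 14.1120 − 13.0559 ≈ 1.0560.

Δc ≈ 1.0560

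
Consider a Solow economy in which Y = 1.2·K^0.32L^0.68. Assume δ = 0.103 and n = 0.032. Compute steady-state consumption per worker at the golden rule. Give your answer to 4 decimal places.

n + δ = 0.032 + 0.103 = 0.135.
Setting f'(k) = n+δ gives 0.32·1.2·k^(0.32−1) = 0.135, hence k_gold = (0.32·1.2/0.135)^(1/0.68) ≈ 4.6520.
y_gold = 1.2·4.6520^0.32 ≈ 1.9626.
c_gold = y_gold − (n+δ)·k_gold = 1.9626 − 0.135·4.6520 ≈ 1.3346.

c_gold ≈ 1.3346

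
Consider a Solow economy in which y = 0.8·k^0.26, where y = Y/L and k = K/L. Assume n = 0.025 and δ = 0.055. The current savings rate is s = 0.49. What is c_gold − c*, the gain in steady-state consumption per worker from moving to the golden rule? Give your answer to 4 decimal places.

n + δ = 0.025 + 0.055 = 0.08.
Current steady state (s = 0.49): k* = (0.49·0.8/0.08)^(1/0.74) ≈ 8.5644, y* = 0.8·8.5644^0.26 ≈ 1.3983, c* = (1−0.49)·1.3983 ≈ 0.7131.
Maximizing c = f(k) − (n+δ)·k gives f'(k) = n+δ, i.e. 0.26·0.8·k^(0.26−1) = 0.08, so k_gold = (0.26·0.8/0.08)^(1/0.74) ≈ 3.6373.
y_gold = 0.8·3.6373^0.26 ≈ 1.1192, c_gold = y_gold − 0.08·k_gold ≈ 0.8282.
Gain: Δc = 0.8282 − 0.7131 ≈ 0.1151.

Δc ≈ 0.1151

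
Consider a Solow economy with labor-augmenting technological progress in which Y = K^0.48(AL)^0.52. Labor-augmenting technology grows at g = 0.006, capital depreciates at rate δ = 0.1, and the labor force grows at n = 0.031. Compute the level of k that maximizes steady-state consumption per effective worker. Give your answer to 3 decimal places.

k_gold ≈ 11.147

Break-even investment rate: n + g + δ = 0.031 + 0.006 + 0.1 = 0.137.
At the golden rule the marginal product of capital equals n+g+δ: 0.48·k^(0.48−1) = 0.137. Solving, k_gold = (0.48/0.137)^(1/0.52) ≈ 11.1469.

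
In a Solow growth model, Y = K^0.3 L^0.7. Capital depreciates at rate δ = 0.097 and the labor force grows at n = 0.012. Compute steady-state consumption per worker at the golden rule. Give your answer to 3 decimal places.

c_gold ≈ 1.080

Capital per worker breaks even when investment replaces (n + δ)·k; here n + δ = 0.109.
Setting f'(k) = n+δ gives 0.3·k^(0.3−1) = 0.109, hence k_gold = (0.3/0.109)^(1/0.7) ≈ 4.2475.
y_gold = 4.2475^0.3 ≈ 1.5433.
c_gold = y_gold − (n+δ)·k_gold = 1.5433 − 0.109·4.2475 ≈ 1.0803.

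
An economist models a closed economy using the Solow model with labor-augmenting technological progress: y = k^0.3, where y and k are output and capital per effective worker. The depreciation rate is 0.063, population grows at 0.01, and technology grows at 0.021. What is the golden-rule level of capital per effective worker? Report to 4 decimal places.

The effective depreciation rate is n + g + δ = 0.01 + 0.021 + 0.063 = 0.094.
Setting f'(k) = n+g+δ gives 0.3·k^(0.3−1) = 0.094, hence k_gold = (0.3/0.094)^(1/0.7) ≈ 5.2480.

k_gold ≈ 5.2480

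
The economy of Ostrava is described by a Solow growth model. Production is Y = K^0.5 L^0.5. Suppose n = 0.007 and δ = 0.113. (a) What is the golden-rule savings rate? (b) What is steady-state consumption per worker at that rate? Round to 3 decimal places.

Break-even investment rate: n + δ = 0.007 + 0.113 = 0.12.
For Cobb-Douglas, s_gold equals capital's share: s_gold = 0.5.
Maximizing c = f(k) − (n+δ)·k gives f'(k) = n+δ, i.e. 0.5·k^(0.5−1) = 0.12, so k_gold = (0.5/0.12)^(1/0.5) ≈ 17.3611.
y_gold = 17.3611^0.5 ≈ 4.1667; c_gold = (1−0.5)·y_gold ≈ 2.0833.

(a) s_gold = 0.500; (b) c_gold ≈ 2.083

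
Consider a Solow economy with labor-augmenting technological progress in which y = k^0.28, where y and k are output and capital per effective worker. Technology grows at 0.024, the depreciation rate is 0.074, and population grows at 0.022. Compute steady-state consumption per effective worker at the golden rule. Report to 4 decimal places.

Capital per effective worker breaks even when investment replaces (n + g + δ)·k; here n + g + δ = 0.12.
At the golden rule the marginal product of capital equals n+g+δ: 0.28·k^(0.28−1) = 0.12. Solving, k_gold = (0.28/0.12)^(1/0.72) ≈ 3.2440.
y_gold = 3.2440^0.28 ≈ 1.3903.
c_gold = y_gold − (n+g+δ)·k_gold = 1.3903 − 0.12·3.2440 ≈ 1.0010.

c_gold ≈ 1.0010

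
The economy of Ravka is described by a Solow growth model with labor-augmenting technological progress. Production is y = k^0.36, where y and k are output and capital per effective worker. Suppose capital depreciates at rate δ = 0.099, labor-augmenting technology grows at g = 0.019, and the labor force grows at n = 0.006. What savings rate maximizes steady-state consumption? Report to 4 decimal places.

s_gold = 0.3600

Capital per effective worker breaks even when investment replaces (n + g + δ)·k; here n + g + δ = 0.124.
At the golden rule MPK = n+g+δ, and in any Cobb-Douglas steady state s = (n+g+δ)·k/y = MPK·k/y = capital's share 0.36.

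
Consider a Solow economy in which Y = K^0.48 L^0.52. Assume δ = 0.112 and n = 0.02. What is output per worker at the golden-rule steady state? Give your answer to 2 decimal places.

Break-even investment rate: n + δ = 0.02 + 0.112 = 0.132.
At the golden rule the marginal product of capital equals n+δ: 0.48·k^(0.48−1) = 0.132. Solving, k_gold = (0.48/0.132)^(1/0.52) ≈ 11.9731.
Output: y_gold = k_gold^0.48 = 11.9731^0.48 ≈ 3.2926.

y_gold ≈ 3.29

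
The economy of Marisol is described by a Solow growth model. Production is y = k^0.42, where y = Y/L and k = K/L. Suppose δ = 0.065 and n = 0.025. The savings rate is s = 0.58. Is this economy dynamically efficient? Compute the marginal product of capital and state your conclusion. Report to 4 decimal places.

dynamically inefficient; MPK ≈ 0.0652

The effective depreciation rate is n + δ = 0.025 + 0.065 = 0.09.
Steady-state k*: s·k^0.42 = 0.09·k gives k* = (0.58/0.09)^(1/0.58) ≈ 24.8398.
MPK = 0.42·24.8398^(-0.58) ≈ 0.0652.
MPK < n+δ = 0.09, so the economy is dynamically inefficient (over-saving).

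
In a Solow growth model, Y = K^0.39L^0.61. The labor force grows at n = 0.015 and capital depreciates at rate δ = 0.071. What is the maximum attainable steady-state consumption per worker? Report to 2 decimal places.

c_gold ≈ 1.60

n + δ = 0.015 + 0.071 = 0.086.
Setting f'(k) = n+δ gives 0.39·k^(0.39−1) = 0.086, hence k_gold = (0.39/0.086)^(1/0.61) ≈ 11.9217.
y_gold = 11.9217^0.39 ≈ 2.6289.
c_gold = y_gold − (n+δ)·k_gold = 2.6289 − 0.086·11.9217 ≈ 1.6036.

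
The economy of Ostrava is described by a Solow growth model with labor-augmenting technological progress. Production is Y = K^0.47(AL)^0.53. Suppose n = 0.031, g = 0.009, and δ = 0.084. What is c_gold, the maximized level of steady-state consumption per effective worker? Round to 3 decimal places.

c_gold ≈ 1.728

n + g + δ = 0.031 + 0.009 + 0.084 = 0.124.
Setting f'(k) = n+g+δ gives 0.47·k^(0.47−1) = 0.124, hence k_gold = (0.47/0.124)^(1/0.53) ≈ 12.3550.
y_gold = 12.3550^0.47 ≈ 3.2596.
c_gold = y_gold − (n+g+δ)·k_gold = 3.2596 − 0.124·12.3550 ≈ 1.7276.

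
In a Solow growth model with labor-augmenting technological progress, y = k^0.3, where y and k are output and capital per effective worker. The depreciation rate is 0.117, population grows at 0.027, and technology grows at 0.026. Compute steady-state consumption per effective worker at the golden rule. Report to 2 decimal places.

c_gold ≈ 0.89

The effective depreciation rate is n + g + δ = 0.027 + 0.026 + 0.117 = 0.17.
At the golden rule the marginal product of capital equals n+g+δ: 0.3·k^(0.3−1) = 0.17. Solving, k_gold = (0.3/0.17)^(1/0.7) ≈ 2.2511.
y_gold = 2.2511^0.3 ≈ 1.2756.
c_gold = y_gold − (n+g+δ)·k_gold = 1.2756 − 0.17·2.2511 ≈ 0.8929.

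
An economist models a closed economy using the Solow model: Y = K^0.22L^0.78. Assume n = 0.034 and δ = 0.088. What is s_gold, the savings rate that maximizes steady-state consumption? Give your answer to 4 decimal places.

s_gold = 0.2200

n + δ = 0.034 + 0.088 = 0.122.
At the golden rule MPK = n+δ, and in any Cobb-Douglas steady state s = (n+δ)·k/y = MPK·k/y = capital's share 0.22.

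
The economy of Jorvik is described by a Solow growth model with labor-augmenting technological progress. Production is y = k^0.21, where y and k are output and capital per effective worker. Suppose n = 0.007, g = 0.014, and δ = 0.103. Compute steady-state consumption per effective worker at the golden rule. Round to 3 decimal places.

c_gold ≈ 0.909

Break-even investment rate: n + g + δ = 0.007 + 0.014 + 0.103 = 0.124.
Golden rule sets MPK = n+g+δ: 0.21·k^(0.21−1) = 0.124, so k_gold = (0.21/0.124)^(1/0.79) ≈ 1.9481.
y_gold = 1.9481^0.21 ≈ 1.1503.
c_gold = y_gold − (n+g+δ)·k_gold = 1.1503 − 0.124·1.9481 ≈ 0.9088.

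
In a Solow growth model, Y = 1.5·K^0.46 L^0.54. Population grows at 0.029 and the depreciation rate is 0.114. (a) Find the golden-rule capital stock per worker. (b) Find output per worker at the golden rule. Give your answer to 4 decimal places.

n + δ = 0.029 + 0.114 = 0.143.
Maximizing c = f(k) − (n+δ)·k gives f'(k) = n+δ, i.e. 0.46·1.5·k^(0.46−1) = 0.143, so k_gold = (0.46·1.5/0.143)^(1/0.54) ≈ 18.4402.
y_gold = 1.5·18.4402^0.46 ≈ 5.7325.

(a) k_gold ≈ 18.4402; (b) y_gold ≈ 5.7325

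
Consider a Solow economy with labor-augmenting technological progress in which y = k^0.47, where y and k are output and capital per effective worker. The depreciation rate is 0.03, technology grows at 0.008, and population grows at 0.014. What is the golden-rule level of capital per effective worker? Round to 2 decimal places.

n + g + δ = 0.014 + 0.008 + 0.03 = 0.052.
At the golden rule the marginal product of capital equals n+g+δ: 0.47·k^(0.47−1) = 0.052. Solving, k_gold = (0.47/0.052)^(1/0.53) ≈ 63.6725.

k_gold ≈ 63.67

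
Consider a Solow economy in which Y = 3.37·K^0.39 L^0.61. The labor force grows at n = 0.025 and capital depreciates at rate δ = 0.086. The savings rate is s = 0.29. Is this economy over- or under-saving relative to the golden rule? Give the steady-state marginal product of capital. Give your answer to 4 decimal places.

Capital per worker breaks even when investment replaces (n + δ)·k; here n + δ = 0.111.
Steady-state k*: s·A·k^0.39 = 0.111·k gives k* = (0.29·3.37/0.111)^(1/0.61) ≈ 35.3750.
MPK = 0.39·3.37·35.3750^(-0.61) ≈ 0.1493.
MPK > n+δ = 0.111, so the economy is dynamically efficient (under-saving).

under-saving; MPK ≈ 0.1493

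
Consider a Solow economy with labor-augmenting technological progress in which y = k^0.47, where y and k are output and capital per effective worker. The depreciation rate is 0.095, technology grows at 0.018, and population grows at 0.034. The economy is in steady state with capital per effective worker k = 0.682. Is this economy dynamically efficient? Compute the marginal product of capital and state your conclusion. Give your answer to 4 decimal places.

Capital per effective worker breaks even when investment replaces (n + g + δ)·k; here n + g + δ = 0.147.
MPK = 0.47·k^(0.47−1) = 0.47·0.682^(-0.53) ≈ 0.5757.
MPK > 0.147, so the economy is dynamically efficient (under-saving).

dynamically efficient; MPK ≈ 0.5757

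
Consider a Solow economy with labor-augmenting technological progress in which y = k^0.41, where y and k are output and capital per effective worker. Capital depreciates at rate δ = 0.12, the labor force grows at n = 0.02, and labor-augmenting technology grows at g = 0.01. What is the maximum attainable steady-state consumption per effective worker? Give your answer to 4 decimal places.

c_gold ≈ 1.1866

n + g + δ = 0.02 + 0.01 + 0.12 = 0.15.
Maximizing c = f(k) − (n+g+δ)·k gives f'(k) = n+g+δ, i.e. 0.41·k^(0.41−1) = 0.15, so k_gold = (0.41/0.15)^(1/0.59) ≈ 5.4974.
y_gold = 5.4974^0.41 ≈ 2.0112.
c_gold = y_gold − (n+g+δ)·k_gold = 2.0112 − 0.15·5.4974 ≈ 1.1866.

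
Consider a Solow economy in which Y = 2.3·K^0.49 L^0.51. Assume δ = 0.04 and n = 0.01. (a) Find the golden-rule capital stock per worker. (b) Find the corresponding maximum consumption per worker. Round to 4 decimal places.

(a) k_gold ≈ 449.6254; (b) c_gold ≈ 23.3989

Break-even investment rate: n + δ = 0.01 + 0.04 = 0.05.
Maximizing c = f(k) − (n+δ)·k gives f'(k) = n+δ, i.e. 0.49·2.3·k^(0.49−1) = 0.05, so k_gold = (0.49·2.3/0.05)^(1/0.51) ≈ 449.6254.
y_gold = 2.3·449.6254^0.49 ≈ 45.8801; c_gold = y_gold − 0.05·k_gold ≈ 23.3989.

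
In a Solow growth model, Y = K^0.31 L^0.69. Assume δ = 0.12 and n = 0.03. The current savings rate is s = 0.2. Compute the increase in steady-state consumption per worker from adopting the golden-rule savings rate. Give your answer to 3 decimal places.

Break-even investment rate: n + δ = 0.03 + 0.12 = 0.15.
Current steady state (s = 0.2): k* = (0.2/0.15)^(1/0.69) ≈ 1.5173, y* = 1.5173^0.31 ≈ 1.1380, c* = (1−0.2)·1.1380 ≈ 0.9104.
Setting f'(k) = n+δ gives 0.31·k^(0.31−1) = 0.15, hence k_gold = (0.31/0.15)^(1/0.69) ≈ 2.8636.
y_gold = 2.8636^0.31 ≈ 1.3856, c_gold = y_gold − 0.15·k_gold ≈ 0.9561.
Gain: Δc = 0.9561 − 0.9104 ≈ 0.0457.

Δc ≈ 0.046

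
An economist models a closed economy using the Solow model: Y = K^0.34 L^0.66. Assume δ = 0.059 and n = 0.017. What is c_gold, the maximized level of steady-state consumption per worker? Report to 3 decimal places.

n + δ = 0.017 + 0.059 = 0.076.
Maximizing c = f(k) − (n+δ)·k gives f'(k) = n+δ, i.e. 0.34·k^(0.34−1) = 0.076, so k_gold = (0.34/0.076)^(1/0.66) ≈ 9.6796.
y_gold = 9.6796^0.34 ≈ 2.1637.
c_gold = y_gold − (n+δ)·k_gold = 2.1637 − 0.076·9.6796 ≈ 1.4280.

c_gold ≈ 1.428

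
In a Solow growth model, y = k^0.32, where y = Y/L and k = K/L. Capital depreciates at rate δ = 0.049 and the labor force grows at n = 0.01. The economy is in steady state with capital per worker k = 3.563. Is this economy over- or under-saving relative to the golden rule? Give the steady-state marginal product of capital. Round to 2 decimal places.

under-saving; MPK ≈ 0.13

The effective depreciation rate is n + δ = 0.01 + 0.049 = 0.059.
MPK = 0.32·k^(0.32−1) = 0.32·3.563^(-0.68) ≈ 0.1349.
MPK > 0.059, so the economy is dynamically efficient (under-saving).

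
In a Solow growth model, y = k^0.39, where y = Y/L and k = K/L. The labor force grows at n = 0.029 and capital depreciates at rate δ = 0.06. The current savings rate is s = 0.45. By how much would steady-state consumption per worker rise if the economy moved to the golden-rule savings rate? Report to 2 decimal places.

Break-even investment rate: n + δ = 0.029 + 0.06 = 0.089.
Current steady state (s = 0.45): k* = (0.45/0.089)^(1/0.61) ≈ 14.2498, y* = 14.2498^0.39 ≈ 2.8183, c* = (1−0.45)·2.8183 ≈ 1.5501.
Golden rule sets MPK = n+δ: 0.39·k^(0.39−1) = 0.089, so k_gold = (0.39/0.089)^(1/0.61) ≈ 11.2700.
y_gold = 11.2700^0.39 ≈ 2.5719, c_gold = y_gold − 0.089·k_gold ≈ 1.5688.
Gain: Δc = 1.5688 − 1.5501 ≈ 0.0188.

Δc ≈ 0.02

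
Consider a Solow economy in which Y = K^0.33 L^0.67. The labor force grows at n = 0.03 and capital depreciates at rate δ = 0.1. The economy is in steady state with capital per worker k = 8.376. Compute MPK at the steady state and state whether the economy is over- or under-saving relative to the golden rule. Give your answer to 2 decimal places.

over-saving; MPK ≈ 0.08

n + δ = 0.03 + 0.1 = 0.13.
MPK = 0.33·k^(0.33−1) = 0.33·8.376^(-0.67) ≈ 0.0794.
MPK < 0.13, so the economy is dynamically inefficient (over-saving).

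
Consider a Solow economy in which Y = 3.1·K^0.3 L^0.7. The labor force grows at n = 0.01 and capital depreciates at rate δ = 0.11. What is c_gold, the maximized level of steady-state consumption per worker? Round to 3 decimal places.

c_gold ≈ 5.219

Break-even investment rate: n + δ = 0.01 + 0.11 = 0.12.
Setting f'(k) = n+δ gives 0.3·3.1·k^(0.3−1) = 0.12, hence k_gold = (0.3·3.1/0.12)^(1/0.7) ≈ 18.6394.
y_gold = 3.1·18.6394^0.3 ≈ 7.4557.
c_gold = y_gold − (n+δ)·k_gold = 7.4557 − 0.12·18.6394 ≈ 5.2190.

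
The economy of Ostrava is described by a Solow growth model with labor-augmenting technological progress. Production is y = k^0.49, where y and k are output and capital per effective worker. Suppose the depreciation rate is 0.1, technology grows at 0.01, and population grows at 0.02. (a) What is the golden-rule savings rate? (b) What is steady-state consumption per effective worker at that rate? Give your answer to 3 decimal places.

n + g + δ = 0.02 + 0.01 + 0.1 = 0.13.
For Cobb-Douglas, s_gold equals capital's share: s_gold = 0.49.
Maximizing c = f(k) − (n+g+δ)·k gives f'(k) = n+g+δ, i.e. 0.49·k^(0.49−1) = 0.13, so k_gold = (0.49/0.13)^(1/0.51) ≈ 13.4868.
y_gold = 13.4868^0.49 ≈ 3.5781; c_gold = (1−0.49)·y_gold ≈ 1.8248.

(a) s_gold = 0.490; (b) c_gold ≈ 1.825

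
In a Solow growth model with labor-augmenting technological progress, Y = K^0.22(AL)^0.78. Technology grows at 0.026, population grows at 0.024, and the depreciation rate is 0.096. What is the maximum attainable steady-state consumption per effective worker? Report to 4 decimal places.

c_gold ≈ 0.8756

n + g + δ = 0.024 + 0.026 + 0.096 = 0.146.
Maximizing c = f(k) − (n+g+δ)·k gives f'(k) = n+g+δ, i.e. 0.22·k^(0.22−1) = 0.146, so k_gold = (0.22/0.146)^(1/0.78) ≈ 1.6916.
y_gold = 1.6916^0.22 ≈ 1.1226.
c_gold = y_gold − (n+g+δ)·k_gold = 1.1226 − 0.146·1.6916 ≈ 0.8756.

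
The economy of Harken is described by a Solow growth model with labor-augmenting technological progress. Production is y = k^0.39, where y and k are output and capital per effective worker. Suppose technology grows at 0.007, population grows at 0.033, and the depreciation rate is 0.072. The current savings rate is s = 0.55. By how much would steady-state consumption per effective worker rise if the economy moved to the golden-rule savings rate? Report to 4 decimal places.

Δc ≈ 0.1097

Break-even investment rate: n + g + δ = 0.033 + 0.007 + 0.072 = 0.112.
Current steady state (s = 0.55): k* = (0.55/0.112)^(1/0.61) ≈ 13.5839, y* = 13.5839^0.39 ≈ 2.7662, c* = (1−0.55)·2.7662 ≈ 1.2448.
At the golden rule the marginal product of capital equals n+g+δ: 0.39·k^(0.39−1) = 0.112. Solving, k_gold = (0.39/0.112)^(1/0.61) ≈ 7.7317.
y_gold = 7.7317^0.39 ≈ 2.2204, c_gold = y_gold − 0.112·k_gold ≈ 1.3544.
Gain: Δc = 1.3544 − 1.2448 ≈ 0.1097.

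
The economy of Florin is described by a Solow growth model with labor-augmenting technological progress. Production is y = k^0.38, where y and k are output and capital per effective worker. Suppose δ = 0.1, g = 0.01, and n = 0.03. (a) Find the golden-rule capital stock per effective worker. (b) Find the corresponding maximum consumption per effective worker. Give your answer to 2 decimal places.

(a) k_gold ≈ 5.01; (b) c_gold ≈ 1.14

n + g + δ = 0.03 + 0.01 + 0.1 = 0.14.
Golden rule sets MPK = n+g+δ: 0.38·k^(0.38−1) = 0.14, so k_gold = (0.38/0.14)^(1/0.62) ≈ 5.0055.
y_gold = 5.0055^0.38 ≈ 1.8441; c_gold = y_gold − 0.14·k_gold ≈ 1.1434.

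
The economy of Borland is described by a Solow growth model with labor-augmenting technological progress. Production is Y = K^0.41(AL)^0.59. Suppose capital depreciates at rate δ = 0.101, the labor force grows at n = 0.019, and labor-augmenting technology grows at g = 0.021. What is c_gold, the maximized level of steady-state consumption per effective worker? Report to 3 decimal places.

c_gold ≈ 1.239

Capital per effective worker breaks even when investment replaces (n + g + δ)·k; here n + g + δ = 0.141.
Maximizing c = f(k) − (n+g+δ)·k gives f'(k) = n+g+δ, i.e. 0.41·k^(0.41−1) = 0.141, so k_gold = (0.41/0.141)^(1/0.59) ≈ 6.1052.
y_gold = 6.1052^0.41 ≈ 2.0996.
c_gold = y_gold − (n+g+δ)·k_gold = 2.0996 − 0.141·6.1052 ≈ 1.2388.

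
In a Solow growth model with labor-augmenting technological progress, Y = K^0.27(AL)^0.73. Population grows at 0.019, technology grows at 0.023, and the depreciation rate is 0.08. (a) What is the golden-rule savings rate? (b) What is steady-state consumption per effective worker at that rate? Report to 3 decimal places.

(a) s_gold = 0.270; (b) c_gold ≈ 0.979

Capital per effective worker breaks even when investment replaces (n + g + δ)·k; here n + g + δ = 0.122.
For Cobb-Douglas, s_gold equals capital's share: s_gold = 0.27.
Maximizing c = f(k) − (n+g+δ)·k gives f'(k) = n+g+δ, i.e. 0.27·k^(0.27−1) = 0.122, so k_gold = (0.27/0.122)^(1/0.73) ≈ 2.9690.
y_gold = 2.9690^0.27 ≈ 1.3415; c_gold = (1−0.27)·y_gold ≈ 0.9793.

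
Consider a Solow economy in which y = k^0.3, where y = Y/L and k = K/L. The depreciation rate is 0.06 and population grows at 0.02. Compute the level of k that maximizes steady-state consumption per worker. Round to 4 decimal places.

k_gold ≈ 6.6076

Break-even investment rate: n + δ = 0.02 + 0.06 = 0.08.
Setting f'(k) = n+δ gives 0.3·k^(0.3−1) = 0.08, hence k_gold = (0.3/0.08)^(1/0.7) ≈ 6.6076.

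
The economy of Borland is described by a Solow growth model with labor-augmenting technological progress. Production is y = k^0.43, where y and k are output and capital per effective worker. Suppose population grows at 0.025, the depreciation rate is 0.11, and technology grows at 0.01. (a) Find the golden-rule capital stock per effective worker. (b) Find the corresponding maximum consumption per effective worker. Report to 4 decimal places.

Break-even investment rate: n + g + δ = 0.025 + 0.01 + 0.11 = 0.145.
At the golden rule the marginal product of capital equals n+g+δ: 0.43·k^(0.43−1) = 0.145. Solving, k_gold = (0.43/0.145)^(1/0.57) ≈ 6.7336.
y_gold = 6.7336^0.43 ≈ 2.2706; c_gold = y_gold − 0.145·k_gold ≈ 1.2943.

(a) k_gold ≈ 6.7336; (b) c_gold ≈ 1.2943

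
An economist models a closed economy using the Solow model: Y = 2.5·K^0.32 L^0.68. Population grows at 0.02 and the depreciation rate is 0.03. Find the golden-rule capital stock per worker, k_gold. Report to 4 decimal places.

k_gold ≈ 58.9881

n + δ = 0.02 + 0.03 = 0.05.
Setting f'(k) = n+δ gives 0.32·2.5·k^(0.32−1) = 0.05, hence k_gold = (0.32·2.5/0.05)^(1/0.68) ≈ 58.9881.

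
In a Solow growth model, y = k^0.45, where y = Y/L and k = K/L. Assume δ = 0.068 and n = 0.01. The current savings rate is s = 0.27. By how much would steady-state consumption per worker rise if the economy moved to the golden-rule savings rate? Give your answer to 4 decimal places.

Δc ≈ 0.2910

The effective depreciation rate is n + δ = 0.01 + 0.068 = 0.078.
Current steady state (s = 0.27): k* = (0.27/0.078)^(1/0.55) ≈ 9.5607, y* = 9.5607^0.45 ≈ 2.7620, c* = (1−0.27)·2.7620 ≈ 2.0162.
At the golden rule the marginal product of capital equals n+δ: 0.45·k^(0.45−1) = 0.078. Solving, k_gold = (0.45/0.078)^(1/0.55) ≈ 24.2020.
y_gold = 24.2020^0.45 ≈ 4.1950, c_gold = y_gold − 0.078·k_gold ≈ 2.3073.
Gain: Δc = 2.3073 − 2.0162 ≈ 0.2910.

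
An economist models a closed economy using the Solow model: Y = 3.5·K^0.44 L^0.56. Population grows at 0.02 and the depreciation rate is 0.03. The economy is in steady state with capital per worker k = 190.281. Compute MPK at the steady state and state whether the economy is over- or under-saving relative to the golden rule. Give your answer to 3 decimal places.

n + δ = 0.02 + 0.03 = 0.05.
MPK = 0.44·3.5·k^(0.44−1) = 0.44·3.5·190.281^(-0.56) ≈ 0.0815.
MPK > 0.05, so the economy is dynamically efficient (under-saving).

under-saving; MPK ≈ 0.081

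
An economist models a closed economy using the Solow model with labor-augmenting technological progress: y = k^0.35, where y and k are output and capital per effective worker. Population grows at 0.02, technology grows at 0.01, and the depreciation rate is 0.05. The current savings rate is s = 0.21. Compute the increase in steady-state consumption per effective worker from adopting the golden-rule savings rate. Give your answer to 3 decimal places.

Δc ≈ 0.111

The effective depreciation rate is n + g + δ = 0.02 + 0.01 + 0.05 = 0.08.
Current steady state (s = 0.21): k* = (0.21/0.08)^(1/0.65) ≈ 4.4138, y* = 4.4138^0.35 ≈ 1.6815, c* = (1−0.21)·1.6815 ≈ 1.3283.
At the golden rule the marginal product of capital equals n+g+δ: 0.35·k^(0.35−1) = 0.08. Solving, k_gold = (0.35/0.08)^(1/0.65) ≈ 9.6855.
y_gold = 9.6855^0.35 ≈ 2.2138, c_gold = y_gold − 0.08·k_gold ≈ 1.4390.
Gain: Δc = 1.4390 − 1.3283 ≈ 0.1106.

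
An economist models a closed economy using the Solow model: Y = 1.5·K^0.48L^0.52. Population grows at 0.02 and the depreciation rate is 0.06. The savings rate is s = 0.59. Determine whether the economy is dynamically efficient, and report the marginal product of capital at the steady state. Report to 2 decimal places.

Break-even investment rate: n + δ = 0.02 + 0.06 = 0.08.
Steady-state k*: s·A·k^0.48 = 0.08·k gives k* = (0.59·1.5/0.08)^(1/0.52) ≈ 101.7209.
MPK = 0.48·1.5·101.7209^(-0.52) ≈ 0.0651.
MPK < n+δ = 0.08, so the economy is dynamically inefficient (over-saving).

dynamically inefficient; MPK ≈ 0.07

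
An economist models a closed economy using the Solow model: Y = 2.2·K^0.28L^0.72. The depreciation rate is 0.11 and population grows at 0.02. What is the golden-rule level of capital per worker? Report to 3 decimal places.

k_gold ≈ 8.677

Capital per worker breaks even when investment replaces (n + δ)·k; here n + δ = 0.13.
Setting f'(k) = n+δ gives 0.28·2.2·k^(0.28−1) = 0.13, hence k_gold = (0.28·2.2/0.13)^(1/0.72) ≈ 8.6773.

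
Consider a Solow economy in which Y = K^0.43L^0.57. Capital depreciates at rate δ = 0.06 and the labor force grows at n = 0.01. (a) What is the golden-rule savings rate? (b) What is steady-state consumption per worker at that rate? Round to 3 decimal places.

(a) s_gold = 0.430; (b) c_gold ≈ 2.242

The effective depreciation rate is n + δ = 0.01 + 0.06 = 0.07.
For Cobb-Douglas, s_gold equals capital's share: s_gold = 0.43.
Maximizing c = f(k) − (n+δ)·k gives f'(k) = n+δ, i.e. 0.43·k^(0.43−1) = 0.07, so k_gold = (0.43/0.07)^(1/0.57) ≈ 24.1605.
y_gold = 24.1605^0.43 ≈ 3.9331; c_gold = (1−0.43)·y_gold ≈ 2.2419.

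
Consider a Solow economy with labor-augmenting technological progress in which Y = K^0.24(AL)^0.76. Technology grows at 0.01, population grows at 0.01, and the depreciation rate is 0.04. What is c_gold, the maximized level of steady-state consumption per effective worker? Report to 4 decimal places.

Break-even investment rate: n + g + δ = 0.01 + 0.01 + 0.04 = 0.06.
Golden rule sets MPK = n+g+δ: 0.24·k^(0.24−1) = 0.06, so k_gold = (0.24/0.06)^(1/0.76) ≈ 6.1970.
y_gold = 6.1970^0.24 ≈ 1.5493.
c_gold = y_gold − (n+g+δ)·k_gold = 1.5493 − 0.06·6.1970 ≈ 1.1774.

c_gold ≈ 1.1774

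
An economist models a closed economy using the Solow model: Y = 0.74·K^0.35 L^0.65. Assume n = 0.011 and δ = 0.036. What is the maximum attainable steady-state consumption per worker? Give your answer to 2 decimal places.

c_gold ≈ 1.21

Break-even investment rate: n + δ = 0.011 + 0.036 = 0.047.
At the golden rule the marginal product of capital equals n+δ: 0.35·0.74·k^(0.35−1) = 0.047. Solving, k_gold = (0.35·0.74/0.047)^(1/0.65) ≈ 13.8137.
y_gold = 0.74·13.8137^0.35 ≈ 1.8550.
c_gold = y_gold − (n+δ)·k_gold = 1.8550 − 0.047·13.8137 ≈ 1.2057.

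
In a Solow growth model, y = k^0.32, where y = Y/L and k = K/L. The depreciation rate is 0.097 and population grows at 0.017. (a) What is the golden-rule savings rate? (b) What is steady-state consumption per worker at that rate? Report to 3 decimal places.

n + δ = 0.017 + 0.097 = 0.114.
For Cobb-Douglas, s_gold equals capital's share: s_gold = 0.32.
Golden rule sets MPK = n+δ: 0.32·k^(0.32−1) = 0.114, so k_gold = (0.32/0.114)^(1/0.68) ≈ 4.5623.
y_gold = 4.5623^0.32 ≈ 1.6253; c_gold = (1−0.32)·y_gold ≈ 1.1052.

(a) s_gold = 0.320; (b) c_gold ≈ 1.105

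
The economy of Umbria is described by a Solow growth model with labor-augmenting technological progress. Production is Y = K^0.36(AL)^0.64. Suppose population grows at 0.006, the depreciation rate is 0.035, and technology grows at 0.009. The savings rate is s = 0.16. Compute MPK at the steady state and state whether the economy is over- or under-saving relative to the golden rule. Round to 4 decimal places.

under-saving; MPK ≈ 0.1125

Break-even investment rate: n + g + δ = 0.006 + 0.009 + 0.035 = 0.05.
Steady-state k*: s·k^0.36 = 0.05·k gives k* = (0.16/0.05)^(1/0.64) ≈ 6.1560.
MPK = 0.36·6.1560^(-0.64) ≈ 0.1125.
MPK > n+g+δ = 0.05, so the economy is dynamically efficient (under-saving).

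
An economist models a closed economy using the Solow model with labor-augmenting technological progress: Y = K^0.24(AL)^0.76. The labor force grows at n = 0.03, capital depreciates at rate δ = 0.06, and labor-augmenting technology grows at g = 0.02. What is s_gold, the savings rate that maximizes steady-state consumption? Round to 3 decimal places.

Capital per effective worker breaks even when investment replaces (n + g + δ)·k; here n + g + δ = 0.11.
At the golden rule MPK = n+g+δ, and in any Cobb-Douglas steady state s = (n+g+δ)·k/y = MPK·k/y = capital's share 0.24.

s_gold = 0.240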